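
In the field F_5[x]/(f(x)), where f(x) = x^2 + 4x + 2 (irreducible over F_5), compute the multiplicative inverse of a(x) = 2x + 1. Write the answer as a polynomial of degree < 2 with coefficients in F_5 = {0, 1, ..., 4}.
a(x)^(-1) ≡ 3x + 3 (mod f(x))

Since f is irreducible over F_5, F_5[x]/(f) is a field and a(x) ≠ 0 has an inverse. Apply the extended Euclidean algorithm to f(x) and a(x) in F_5[x]: f(x) = (3x + 3)·a(x) + (4). The last nonzero remainder is the constant 4 = gcd(f, a) in F_5. Back-substituting through the division chain expresses 4 = s(x)·a(x) + t(x)·f(x) with s(x) ≡ 2x + 2 (mod f), so (2x + 2)·a(x) ≡ 4 (mod f). Multiplying by 4^(-1) ≡ 4 in F_5 gives a(x)^(-1) ≡ 4·(2x + 2) ≡ 3x + 3 (mod f). Check: (2x + 1)·(3x + 3) = x^2 + 4x + 3 ≡ 1 (mod x^2 + 4x + 2).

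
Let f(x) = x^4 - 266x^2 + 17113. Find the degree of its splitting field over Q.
[K : Q] = 4

Solving the quadratic in x^2: x^2 = (266 ± √(266^2 - 4·17113))/2 = (266 ± √2304)/2 = (266 ± 48)/2, giving x^2 = 109 or x^2 = 157. So f(x) = (x^2 - 109)(x^2 - 157) and the roots of f are ±√109, ±√157. Hence the splitting field is K = Q(√109, √157). Since 109 and 157 are distinct squarefree integers > 1, their product 17113 is not a perfect square, so √157 ∉ Q(√109). By the tower law [K:Q] = [Q(√109,√157):Q(√109)] · [Q(√109):Q] = 2 · 2 = 4.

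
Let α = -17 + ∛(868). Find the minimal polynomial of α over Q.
m_α(x) = x^3 + 51x^2 + 867x + 4045

Set β = α + 17 = ∛(868), so β^3 = 868. Then (α + 17)^3 - 868 = 0, i.e. α is a root of g(x) = (x + 17)^3 - 868 = x^3 + 51x^2 + 867x + 4045. Since g(x) = h(x + 17) where h(x) = x^3 - 868, and h is irreducible over Q (because 868 is not a perfect cube, so h has no rational root, and a monic cubic with no rational root is irreducible), g is also irreducible (irreducibility is preserved under the substitution x → x + 17). Hence m_α(x) = x^3 + 51x^2 + 867x + 4045.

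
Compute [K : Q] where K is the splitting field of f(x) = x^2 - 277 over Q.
[K : Q] = 2

f(x) = x^2 - 277 factors as (x - √277)(x + √277). The splitting field is K = Q(√277). Since 277 is squarefree and > 1, it is not a perfect square, so x^2 - 277 is irreducible over Q and [Q(√277) : Q] = 2. Hence [K : Q] = 2.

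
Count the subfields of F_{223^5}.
F_{223^5} has 2 subfields

The subfields of F_{p^n} are exactly the fields F_{p^d} for d | n (each is the fixed field of the unique index-d subgroup of Gal(F_{p^n}/F_p) ≅ Z/nZ). The divisors of n = 5 are {1, 5}, giving 2 subfields: F_{223^1}, F_{223^5}.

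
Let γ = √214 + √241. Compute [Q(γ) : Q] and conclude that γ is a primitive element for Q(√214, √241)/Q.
[Q(γ) : Q] = 4 (equivalently, Q(γ) = Q(√214, √241))

Obviously Q(γ) ⊆ Q(√214, √241), and [Q(√214, √241):Q] = 4 (since 214, 241 are distinct squarefree integers > 1 with 51574 not a perfect square). To show equality we compute the minimal polynomial of γ. From γ = √214 + √241: γ^2 = 214 + 2√(51574) + 241 = 455 + 2√(51574), so γ^2 - 455 = 2√(51574); squaring, (γ^2 - 455)^2 = 4·51574, i.e. γ^4 - 910γ^2 + 207025 - 206296 = 0, i.e. γ^4 - 910γ^2 + 729 = 0. So γ is a root of x^4 - 910x^2 + 729. This polynomial is irreducible over Q: it has no rational root (each ±√214 ± √241 is irrational), and any factorization into two quadratics over Q would force √(51574) ∈ Q (pairing opposite roots) or √214, √241 ∈ Q (other pairings), all impossible. Hence [Q(γ):Q] = 4 = [Q(√214, √241):Q], so Q(γ) = Q(√214, √241).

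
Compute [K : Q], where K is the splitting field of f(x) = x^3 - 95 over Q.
[K : Q] = 6

The roots of x^3 - 95 are ∛95, ω∛95, ω^2∛95 where ω = e^(2πi/3) is a primitive cube root of unity, so K = Q(∛95, ω). Now [Q(∛95):Q] = 3 (since 95 is not a perfect cube, x^3 - 95 is irreducible) and [Q(ω):Q] = 2. Both 2 and 3 divide [K:Q], and [K:Q] ≤ 3·2 = 6, so [K:Q] = 6. (Equivalently: Q(∛95) ⊂ R but ω ∉ R, so [K : Q(∛95)] = 2.)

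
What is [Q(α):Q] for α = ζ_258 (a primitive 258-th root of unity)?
[Q(α):Q] = 84

The minimal polynomial of ζ_258 over Q is the 258-th cyclotomic polynomial Φ_258(x), which is irreducible over Q and has degree φ(258) = 84. Hence [Q(α):Q] = φ(258) = 84.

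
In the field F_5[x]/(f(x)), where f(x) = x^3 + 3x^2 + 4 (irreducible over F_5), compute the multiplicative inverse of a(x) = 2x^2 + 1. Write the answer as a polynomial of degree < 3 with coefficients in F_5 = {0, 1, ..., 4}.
a(x)^(-1) ≡ 3x^2 + 4x + 1 (mod f(x))

Since f is irreducible over F_5, F_5[x]/(f) is a field and a(x) ≠ 0 has an inverse. Apply the extended Euclidean algorithm to f(x) and a(x) in F_5[x]: f(x) = (3x + 4)·a(x) + (2x);  a(x) = (x)·(2x) + (1). The last nonzero remainder is the constant 1 = gcd(f, a) in F_5. Back-substituting through the division chain expresses 1 = s(x)·a(x) + t(x)·f(x) with s(x) ≡ 3x^2 + 4x + 1 (mod f), so a(x)^(-1) ≡ s(x) = 3x^2 + 4x + 1 (mod f). Check: (2x^2 + 1)·(3x^2 + 4x + 1) = x^4 + 3x^3 + 4x + 1 ≡ 1 (mod x^3 + 3x^2 + 4).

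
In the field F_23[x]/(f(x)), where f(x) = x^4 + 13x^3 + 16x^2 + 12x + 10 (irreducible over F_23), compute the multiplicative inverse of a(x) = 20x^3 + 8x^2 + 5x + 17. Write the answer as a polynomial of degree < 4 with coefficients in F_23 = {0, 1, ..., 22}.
a(x)^(-1) ≡ 17x^3 + 11x^2 + 8x + 19 (mod f(x))

Since f is irreducible over F_23, F_23[x]/(f) is a field and a(x) ≠ 0 has an inverse. Apply the extended Euclidean algorithm to f(x) and a(x) in F_23[x]: f(x) = (15x + 5)·a(x) + (16x^2 + 8x + 17);  a(x) = (7x + 20)·(16x^2 + 8x + 17) + (2x + 22);  (16x^2 + 8x + 17) = (8x + 8)·(2x + 22) + (2). The last nonzero remainder is the constant 2 = gcd(f, a) in F_23. Back-substituting through the division chain expresses 2 = s(x)·a(x) + t(x)·f(x) with s(x) ≡ 11x^3 + 22x^2 + 16x + 15 (mod f), so (11x^3 + 22x^2 + 16x + 15)·a(x) ≡ 2 (mod f). Multiplying by 2^(-1) ≡ 12 in F_23 gives a(x)^(-1) ≡ 12·(11x^3 + 22x^2 + 16x + 15) ≡ 17x^3 + 11x^2 + 8x + 19 (mod f). Check: (20x^3 + 8x^2 + 5x + 17)·(17x^3 + 11x^2 + 8x + 19) = 18x^6 + 11x^5 + 11x^4 + 6x^3 + 11x^2 + x + 1 ≡ 1 (mod x^4 + 13x^3 + 16x^2 + 12x + 10).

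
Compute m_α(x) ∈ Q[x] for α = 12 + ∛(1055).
m_α(x) = x^3 - 36x^2 + 432x - 2783

Set β = α - 12 = ∛(1055), so β^3 = 1055. Then (α - 12)^3 - 1055 = 0, i.e. α is a root of g(x) = (x - 12)^3 - 1055 = x^3 - 36x^2 + 432x - 2783. Since g(x) = h(x - 12) where h(x) = x^3 - 1055, and h is irreducible over Q (because 1055 is not a perfect cube, so h has no rational root, and a monic cubic with no rational root is irreducible), g is also irreducible (irreducibility is preserved under the substitution x → x - 12). Hence m_α(x) = x^3 - 36x^2 + 432x - 2783.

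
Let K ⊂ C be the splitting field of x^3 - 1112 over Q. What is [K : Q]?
[K : Q] = 6

The roots of x^3 - 1112 are ∛1112, ω∛1112, ω^2∛1112 where ω = e^(2πi/3) is a primitive cube root of unity, so K = Q(∛1112, ω). Now [Q(∛1112):Q] = 3 (since 1112 is not a perfect cube, x^3 - 1112 is irreducible) and [Q(ω):Q] = 2. Both 2 and 3 divide [K:Q], and [K:Q] ≤ 3·2 = 6, so [K:Q] = 6. (Equivalently: Q(∛1112) ⊂ R but ω ∉ R, so [K : Q(∛1112)] = 2.)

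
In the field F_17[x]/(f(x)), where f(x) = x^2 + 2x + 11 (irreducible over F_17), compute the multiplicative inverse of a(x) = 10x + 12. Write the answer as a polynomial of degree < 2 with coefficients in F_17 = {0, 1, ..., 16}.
a(x)^(-1) ≡ 7x + 9 (mod f(x))

Since f is irreducible over F_17, F_17[x]/(f) is a field and a(x) ≠ 0 has an inverse. Apply the extended Euclidean algorithm to f(x) and a(x) in F_17[x]: f(x) = (12x + 13)·a(x) + (8). The last nonzero remainder is the constant 8 = gcd(f, a) in F_17. Back-substituting through the division chain expresses 8 = s(x)·a(x) + t(x)·f(x) with s(x) ≡ 5x + 4 (mod f), so (5x + 4)·a(x) ≡ 8 (mod f). Multiplying by 8^(-1) ≡ 15 in F_17 gives a(x)^(-1) ≡ 15·(5x + 4) ≡ 7x + 9 (mod f). Check: (10x + 12)·(7x + 9) = 2x^2 + 4x + 6 ≡ 1 (mod x^2 + 2x + 11).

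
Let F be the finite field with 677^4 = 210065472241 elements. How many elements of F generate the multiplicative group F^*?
There are φ(210065472240) = 51249709056 primitive elements

F_q^* is cyclic of order q - 1 = 210065472240. A cyclic group of order m has exactly φ(m) generators. Here m = 210065472240 = 2^4 · 3 · 5 · 13^2 · 113 · 45833, so the number of primitive elements is φ(210065472240) = 51249709056.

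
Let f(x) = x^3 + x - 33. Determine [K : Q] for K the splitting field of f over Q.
[K : Q] = 6

By the rational root test, any rational root of the monic integer polynomial f(x) = x^3 + x - 33 must be an integer dividing the constant term -33, i.e. one of ±{1, 3, 11, 33}. Evaluating: f(1) = -31, f(-1) = -35, f(3) = -3, f(-3) = -63, f(11) = 1309, f(-11) = -1375, f(33) = 35937, f(-33) = -36003; none is 0, so f has no rational root and is therefore irreducible over Q (a cubic with no linear factor over a field is irreducible). For an irreducible cubic, the Galois group is A_3 or S_3 according as the discriminant disc(f) = -4a^3 - 27b^2 = -4·(1)^3 - 27·(-33)^2 = -29407 is or is not a square in Q. Here disc(f) = -29407 is not a perfect square in Q, so the Galois group of f over Q is not contained in A_3 and must be all of S_3. The splitting field has degree |S_3| = 6 over Q, so [K : Q] = 6.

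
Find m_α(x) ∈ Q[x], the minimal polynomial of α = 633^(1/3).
m_α(x) = x^3 - 633

α satisfies α^3 = 633, so x^3 - 633 annihilates α. By the rational root test, a rational root p/q (in lowest terms) of x^3 - 633 would satisfy p^3 = 633 q^3, forcing q = 1 and p^3 = 633; but 633 is not a perfect cube, contradiction. A monic cubic over Q with no rational root is irreducible (any nontrivial factorization would include a linear factor). Hence x^3 - 633 is the minimal polynomial of α, and in particular [Q(α):Q] = 3.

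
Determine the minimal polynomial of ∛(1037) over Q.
m_α(x) = x^3 - 1037

α satisfies α^3 = 1037, so x^3 - 1037 annihilates α. By the rational root test, a rational root p/q (in lowest terms) of x^3 - 1037 would satisfy p^3 = 1037 q^3, forcing q = 1 and p^3 = 1037; but 1037 is not a perfect cube, contradiction. A monic cubic over Q with no rational root is irreducible (any nontrivial factorization would include a linear factor). Hence x^3 - 1037 is the minimal polynomial of α, and in particular [Q(α):Q] = 3.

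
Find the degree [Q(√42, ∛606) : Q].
[Q(√42, ∛606) : Q] = 6

Let L = Q(√42, ∛606). Since Q(√42) ⊂ L and [Q(√42):Q] = 2, the tower law gives 2 | [L:Q]. Likewise Q(∛606) ⊂ L with [Q(∛606):Q] = 3 (because 606 is not a perfect cube), so 3 | [L:Q]. As gcd(2,3) = 1, [L:Q] is divisible by 6. Conversely L is generated over Q by √42 and ∛606, so [L:Q] ≤ 2·3 = 6. Therefore [Q(√42, ∛606) : Q] = 6.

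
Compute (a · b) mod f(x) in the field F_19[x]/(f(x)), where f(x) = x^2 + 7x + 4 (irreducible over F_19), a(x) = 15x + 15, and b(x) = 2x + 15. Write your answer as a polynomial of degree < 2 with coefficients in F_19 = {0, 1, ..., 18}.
a · b ≡ 7x + 10 (mod f(x))

Multiply in F_19[x]: a(x)·b(x) = (15x + 15)·(2x + 15) = 11x^2 + 8x + 16. This has degree ≥ 2, so divide by f(x) over F_19: 11x^2 + 8x + 16 = (11)·(x^2 + 7x + 4) + (7x + 10). Hence a·b ≡ 7x + 10 (mod f). (F_19[x]/(f) is a field with 19^2 = 361 elements since f is irreducible of degree 2.)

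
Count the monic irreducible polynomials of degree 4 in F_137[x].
There are 88064148 monic irreducible polynomials of degree 4 over F_137

Each element of F_{137^4} that lies in no proper subfield is a root of exactly one monic irreducible of degree 4 over F_137, and each such polynomial has 4 distinct roots in F_{137^4}. By Möbius inversion the count is N_137(4) = (1/4) Σ_{d|4} μ(4/d) · 137^d = (1/4)(μ(4)·137^1 + μ(2)·137^2 + μ(1)·137^4) = 352256592/4 = 88064148.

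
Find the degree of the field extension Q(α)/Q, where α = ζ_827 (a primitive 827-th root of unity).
[Q(α):Q] = 826

The minimal polynomial of ζ_827 over Q is the 827-th cyclotomic polynomial Φ_827(x), which is irreducible over Q and has degree φ(827) = 826. Hence [Q(α):Q] = φ(827) = 826.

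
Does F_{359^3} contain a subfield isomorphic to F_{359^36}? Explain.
No: F_{359^36} is not a subfield of F_{359^3}

F_{p^m} embeds in F_{p^n} iff m | n. Here 36 ∤ 3 (since 3 = 0·36 + 3 with remainder 3 ≠ 0), so F_{359^36} is not a subfield of F_{359^3}. Equivalently: if it were, the tower law would give 36 = [F_{359^36}:F_359] dividing [F_{359^3}:F_359] = 3, contradiction.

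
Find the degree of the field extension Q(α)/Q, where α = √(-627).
[Q(α):Q] = 2

[Q(α):Q] equals the degree of the minimal polynomial of α. Here α^2 = -627 and x^2 + 627 is irreducible (d = -627 is squarefree, ≠ 1, hence not a square), so deg(m_α) = 2. Thus [Q(α):Q] = 2.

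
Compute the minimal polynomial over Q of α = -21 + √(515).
m_α(x) = x^2 + 42x - 74

From α + 21 = √(515), squaring gives (α + 21)^2 = 515, i.e. α^2 + 42α + 441 = 515, so α^2 + 42α - 74 = 0. The discriminant of x^2 + 42x - 74 is (42)^2 - 4·(-74) = 1764 + 296 = 2060, and 4·(515) is not a perfect square in Q since 515 is squarefree and ≠ 1. Hence x^2 + 42x - 74 is irreducible over Q and is the minimal polynomial of α.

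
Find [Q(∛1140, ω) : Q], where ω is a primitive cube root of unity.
[Q(∛1140, ω) : Q] = 6

[Q(∛1140):Q] = 3 (min poly x^3 - 1140, irreducible since 1140 is not a perfect cube). [Q(ω):Q] = 2 (min poly x^2 + x + 1). Since Q(∛1140) ⊂ R and ω ∉ R, we have ω ∉ Q(∛1140), so x^2 + x + 1 remains irreducible over Q(∛1140) and [Q(∛1140, ω) : Q(∛1140)] = 2. By the tower law, [Q(∛1140, ω) : Q] = 3 · 2 = 6. (In fact Q(∛1140, ω) is the splitting field of x^3 - 1140 over Q.)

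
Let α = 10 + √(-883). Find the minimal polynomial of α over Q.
m_α(x) = x^2 - 20x + 983

From α - 10 = √(-883), squaring gives (α - 10)^2 = -883, i.e. α^2 - 20α + 100 = -883, so α^2 - 20α + 983 = 0. The discriminant of x^2 - 20x + 983 is (-20)^2 - 4·(983) = 400 - 3932 = -3532, and 4·(-883) is not a perfect square in Q since -883 is squarefree and ≠ 1. Hence x^2 - 20x + 983 is irreducible over Q and is the minimal polynomial of α.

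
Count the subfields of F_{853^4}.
F_{853^4} has 3 subfields

The subfields of F_{p^n} are exactly the fields F_{p^d} for d | n (each is the fixed field of the unique index-d subgroup of Gal(F_{p^n}/F_p) ≅ Z/nZ). The divisors of n = 4 are {1, 2, 4}, giving 3 subfields: F_{853^1}, F_{853^2}, F_{853^4}.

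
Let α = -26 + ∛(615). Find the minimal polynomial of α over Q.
m_α(x) = x^3 + 78x^2 + 2028x + 16961

Set β = α + 26 = ∛(615), so β^3 = 615. Then (α + 26)^3 - 615 = 0, i.e. α is a root of g(x) = (x + 26)^3 - 615 = x^3 + 78x^2 + 2028x + 16961. Since g(x) = h(x + 26) where h(x) = x^3 - 615, and h is irreducible over Q (because 615 is not a perfect cube, so h has no rational root, and a monic cubic with no rational root is irreducible), g is also irreducible (irreducibility is preserved under the substitution x → x + 26). Hence m_α(x) = x^3 + 78x^2 + 2028x + 16961.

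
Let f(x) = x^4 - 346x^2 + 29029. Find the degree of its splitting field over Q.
[K : Q] = 4

Solving the quadratic in x^2: x^2 = (346 ± √(346^2 - 4·29029))/2 = (346 ± √3600)/2 = (346 ± 60)/2, giving x^2 = 143 or x^2 = 203. So f(x) = (x^2 - 143)(x^2 - 203) and the roots of f are ±√143, ±√203. Hence the splitting field is K = Q(√143, √203). Since 143 and 203 are distinct squarefree integers > 1, their product 29029 is not a perfect square, so √203 ∉ Q(√143). By the tower law [K:Q] = [Q(√143,√203):Q(√143)] · [Q(√143):Q] = 2 · 2 = 4.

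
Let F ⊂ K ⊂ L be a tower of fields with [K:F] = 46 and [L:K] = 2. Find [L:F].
[L:F] = 92

The tower law says that for any tower of field extensions F ⊂ K ⊂ L with finite degrees, [L:F] = [L:K] · [K:F]. Here this gives [L:F] = 2 · 46 = 92.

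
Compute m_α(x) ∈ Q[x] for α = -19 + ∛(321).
m_α(x) = x^3 + 57x^2 + 1083x + 6538

Set β = α + 19 = ∛(321), so β^3 = 321. Then (α + 19)^3 - 321 = 0, i.e. α is a root of g(x) = (x + 19)^3 - 321 = x^3 + 57x^2 + 1083x + 6538. Since g(x) = h(x + 19) where h(x) = x^3 - 321, and h is irreducible over Q (because 321 is not a perfect cube, so h has no rational root, and a monic cubic with no rational root is irreducible), g is also irreducible (irreducibility is preserved under the substitution x → x + 19). Hence m_α(x) = x^3 + 57x^2 + 1083x + 6538.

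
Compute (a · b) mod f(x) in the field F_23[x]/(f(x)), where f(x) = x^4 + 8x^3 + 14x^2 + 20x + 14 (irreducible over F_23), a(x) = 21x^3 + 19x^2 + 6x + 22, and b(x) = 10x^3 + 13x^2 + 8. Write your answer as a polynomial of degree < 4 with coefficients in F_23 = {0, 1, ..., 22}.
a · b ≡ 19x^3 + 21x^2 + 8x + 2 (mod f(x))

Multiply in F_23[x]: a(x)·b(x) = (21x^3 + 19x^2 + 6x + 22)·(10x^3 + 13x^2 + 8) = 3x^6 + 3x^5 + 8x^4 + 6x^3 + x^2 + 2x + 15. This has degree ≥ 4, so divide by f(x) over F_23: 3x^6 + 3x^5 + 8x^4 + 6x^3 + x^2 + 2x + 15 = (3x^2 + 2x + 19)·(x^4 + 8x^3 + 14x^2 + 20x + 14) + (19x^3 + 21x^2 + 8x + 2). Hence a·b ≡ 19x^3 + 21x^2 + 8x + 2 (mod f). (F_23[x]/(f) is a field with 23^4 = 279841 elements since f is irreducible of degree 4.)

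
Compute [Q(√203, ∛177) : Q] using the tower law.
[Q(√203, ∛177) : Q] = 6

Let L = Q(√203, ∛177). Since Q(√203) ⊂ L and [Q(√203):Q] = 2, the tower law gives 2 | [L:Q]. Likewise Q(∛177) ⊂ L with [Q(∛177):Q] = 3 (because 177 is not a perfect cube), so 3 | [L:Q]. As gcd(2,3) = 1, [L:Q] is divisible by 6. Conversely L is generated over Q by √203 and ∛177, so [L:Q] ≤ 2·3 = 6. Therefore [Q(√203, ∛177) : Q] = 6.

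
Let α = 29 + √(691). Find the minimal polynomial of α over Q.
m_α(x) = x^2 - 58x + 150

From α - 29 = √(691), squaring gives (α - 29)^2 = 691, i.e. α^2 - 58α + 841 = 691, so α^2 - 58α + 150 = 0. The discriminant of x^2 - 58x + 150 is (-58)^2 - 4·(150) = 3364 - 600 = 2764, and 4·(691) is not a perfect square in Q since 691 is squarefree and ≠ 1. Hence x^2 - 58x + 150 is irreducible over Q and is the minimal polynomial of α.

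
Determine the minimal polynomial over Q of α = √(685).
m_α(x) = x^2 - 685

α satisfies α^2 - 685 = 0, so x^2 - 685 annihilates α. Since d = 685 is squarefree and ≠ 1, it is not a perfect square in Q, so x^2 - 685 has no rational root and is therefore irreducible over Q (a degree-2 polynomial over a field is irreducible iff it has no root). Hence m_α(x) = x^2 - 685.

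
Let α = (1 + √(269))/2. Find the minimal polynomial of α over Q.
m_α(x) = x^2 - x - 67

From 2α - 1 = √(269), squaring gives (2α - 1)^2 = 269, i.e. 4α^2 - 4α + 1 = 269, so α^2 - α + (1 - 269)/4 = 0. Since 269 ≡ 1 (mod 4), (1 - 269)/4 = -67 ∈ Z. The polynomial x^2 - x - 67 has discriminant 1 - 4·(-67) = 269, which is not a perfect square in Q (d = 269 is squarefree and ≠ 1), so x^2 - x - 67 is irreducible over Q. It is the minimal polynomial of α.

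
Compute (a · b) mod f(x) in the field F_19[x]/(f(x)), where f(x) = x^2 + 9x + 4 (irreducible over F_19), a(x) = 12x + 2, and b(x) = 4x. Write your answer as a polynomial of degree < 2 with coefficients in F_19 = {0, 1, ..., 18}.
a · b ≡ 13x + 17 (mod f(x))

Multiply in F_19[x]: a(x)·b(x) = (12x + 2)·(4x) = 10x^2 + 8x. This has degree ≥ 2, so divide by f(x) over F_19: 10x^2 + 8x = (10)·(x^2 + 9x + 4) + (13x + 17). Hence a·b ≡ 13x + 17 (mod f). (F_19[x]/(f) is a field with 19^2 = 361 elements since f is irreducible of degree 2.)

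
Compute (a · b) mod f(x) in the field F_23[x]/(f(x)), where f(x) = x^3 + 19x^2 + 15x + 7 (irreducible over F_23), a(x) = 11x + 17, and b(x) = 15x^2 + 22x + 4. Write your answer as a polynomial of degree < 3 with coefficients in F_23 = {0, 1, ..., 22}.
a · b ≡ 7x^2 + 13x + 17 (mod f(x))

Multiply in F_23[x]: a(x)·b(x) = (11x + 17)·(15x^2 + 22x + 4) = 4x^3 + 14x^2 + 4x + 22. This has degree ≥ 3, so divide by f(x) over F_23: 4x^3 + 14x^2 + 4x + 22 = (4)·(x^3 + 19x^2 + 15x + 7) + (7x^2 + 13x + 17). Hence a·b ≡ 7x^2 + 13x + 17 (mod f). (F_23[x]/(f) is a field with 23^3 = 12167 elements since f is irreducible of degree 3.)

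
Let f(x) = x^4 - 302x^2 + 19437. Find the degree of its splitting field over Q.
[K : Q] = 4

Solving the quadratic in x^2: x^2 = (302 ± √(302^2 - 4·19437))/2 = (302 ± √13456)/2 = (302 ± 116)/2, giving x^2 = 209 or x^2 = 93. So f(x) = (x^2 - 209)(x^2 - 93) and the roots of f are ±√209, ±√93. Hence the splitting field is K = Q(√209, √93). Since 209 and 93 are distinct squarefree integers > 1, their product 19437 is not a perfect square, so √93 ∉ Q(√209). By the tower law [K:Q] = [Q(√209,√93):Q(√209)] · [Q(√209):Q] = 2 · 2 = 4.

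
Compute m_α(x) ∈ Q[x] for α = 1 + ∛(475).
m_α(x) = x^3 - 3x^2 + 3x - 476

Set β = α - 1 = ∛(475), so β^3 = 475. Then (α - 1)^3 - 475 = 0, i.e. α is a root of g(x) = (x - 1)^3 - 475 = x^3 - 3x^2 + 3x - 476. Since g(x) = h(x - 1) where h(x) = x^3 - 475, and h is irreducible over Q (because 475 is not a perfect cube, so h has no rational root, and a monic cubic with no rational root is irreducible), g is also irreducible (irreducibility is preserved under the substitution x → x - 1). Hence m_α(x) = x^3 - 3x^2 + 3x - 476.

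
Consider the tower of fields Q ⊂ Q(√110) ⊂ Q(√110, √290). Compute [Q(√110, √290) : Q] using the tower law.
[Q(√110, √290) : Q] = 4

[Q(√110):Q] = 2 (min poly x^2 - 110, irreducible since 110 is squarefree > 1). For the top step, suppose √290 ∈ Q(√110), say √290 = c + d√110 with c, d ∈ Q. Squaring: 290 = c^2 + 110d^2 + 2cd√110. Since √110 ∉ Q this forces 2cd = 0. If d = 0 then √290 = c ∈ Q, contradicting 290 squarefree > 1. If c = 0 then 290 = 110d^2, so 110·290 = (110d)^2 is a perfect square in Q — but 110·290 = 31900 is not a perfect square (since 110 and 290 are distinct squarefree integers). Contradiction. Hence √290 ∉ Q(√110), so x^2 - 290 stays irreducible over Q(√110) and [Q(√110, √290) : Q(√110)] = 2. By the tower law, [Q(√110, √290) : Q] = 2 · 2 = 4.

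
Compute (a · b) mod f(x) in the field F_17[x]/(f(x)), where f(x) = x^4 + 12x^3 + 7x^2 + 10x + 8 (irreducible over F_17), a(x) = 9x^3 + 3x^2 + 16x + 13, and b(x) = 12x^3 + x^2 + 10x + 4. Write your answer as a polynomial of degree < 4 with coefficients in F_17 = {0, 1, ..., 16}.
a · b ≡ 6x^3 + 8x^2 + 10x + 4 (mod f(x))

Multiply in F_17[x]: a(x)·b(x) = (9x^3 + 3x^2 + 16x + 13)·(12x^3 + x^2 + 10x + 4) = 6x^6 + 11x^5 + 13x^4 + 15x^2 + 7x + 1. This has degree ≥ 4, so divide by f(x) over F_17: 6x^6 + 11x^5 + 13x^4 + 15x^2 + 7x + 1 = (6x^2 + 7x + 6)·(x^4 + 12x^3 + 7x^2 + 10x + 8) + (6x^3 + 8x^2 + 10x + 4). Hence a·b ≡ 6x^3 + 8x^2 + 10x + 4 (mod f). (F_17[x]/(f) is a field with 17^4 = 83521 elements since f is irreducible of degree 4.)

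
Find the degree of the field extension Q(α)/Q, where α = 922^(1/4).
[Q(α):Q] = 4

α is a root of x^4 - 922. By Eisenstein's criterion at the prime p = 2 (which divides the constant term 922 but p^2 = 4 does not, since 922 is squarefree), x^4 - 922 is irreducible over Q. Hence [Q(α):Q] = 4.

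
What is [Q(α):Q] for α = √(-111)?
[Q(α):Q] = 2

[Q(α):Q] equals the degree of the minimal polynomial of α. Here α^2 = -111 and x^2 + 111 is irreducible (d = -111 is squarefree, ≠ 1, hence not a square), so deg(m_α) = 2. Thus [Q(α):Q] = 2.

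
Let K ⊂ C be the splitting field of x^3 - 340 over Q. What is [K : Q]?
[K : Q] = 6

The roots of x^3 - 340 are ∛340, ω∛340, ω^2∛340 where ω = e^(2πi/3) is a primitive cube root of unity, so K = Q(∛340, ω). Now [Q(∛340):Q] = 3 (since 340 is not a perfect cube, x^3 - 340 is irreducible) and [Q(ω):Q] = 2. Both 2 and 3 divide [K:Q], and [K:Q] ≤ 3·2 = 6, so [K:Q] = 6. (Equivalently: Q(∛340) ⊂ R but ω ∉ R, so [K : Q(∛340)] = 2.)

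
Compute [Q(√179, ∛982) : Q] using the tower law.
[Q(√179, ∛982) : Q] = 6

Let L = Q(√179, ∛982). Since Q(√179) ⊂ L and [Q(√179):Q] = 2, the tower law gives 2 | [L:Q]. Likewise Q(∛982) ⊂ L with [Q(∛982):Q] = 3 (because 982 is not a perfect cube), so 3 | [L:Q]. As gcd(2,3) = 1, [L:Q] is divisible by 6. Conversely L is generated over Q by √179 and ∛982, so [L:Q] ≤ 2·3 = 6. Therefore [Q(√179, ∛982) : Q] = 6.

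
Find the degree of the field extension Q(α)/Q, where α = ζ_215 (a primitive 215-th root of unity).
[Q(α):Q] = 168

The minimal polynomial of ζ_215 over Q is the 215-th cyclotomic polynomial Φ_215(x), which is irreducible over Q and has degree φ(215) = 168. Hence [Q(α):Q] = φ(215) = 168.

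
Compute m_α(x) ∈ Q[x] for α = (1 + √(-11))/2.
m_α(x) = x^2 - x + 3

From 2α - 1 = √(-11), squaring gives (2α - 1)^2 = -11, i.e. 4α^2 - 4α + 1 = -11, so α^2 - α + (1 + 11)/4 = 0. Since -11 ≡ 1 (mod 4), (1 + 11)/4 = 3 ∈ Z. The polynomial x^2 - x + 3 has discriminant 1 - 4·(3) = -11, which is not a perfect square in Q (d = -11 is squarefree and ≠ 1), so x^2 - x + 3 is irreducible over Q. It is the minimal polynomial of α.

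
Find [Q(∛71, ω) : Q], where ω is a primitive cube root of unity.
[Q(∛71, ω) : Q] = 6

[Q(∛71):Q] = 3 (min poly x^3 - 71, irreducible since 71 is not a perfect cube). [Q(ω):Q] = 2 (min poly x^2 + x + 1). Since Q(∛71) ⊂ R and ω ∉ R, we have ω ∉ Q(∛71), so x^2 + x + 1 remains irreducible over Q(∛71) and [Q(∛71, ω) : Q(∛71)] = 2. By the tower law, [Q(∛71, ω) : Q] = 3 · 2 = 6. (In fact Q(∛71, ω) is the splitting field of x^3 - 71 over Q.)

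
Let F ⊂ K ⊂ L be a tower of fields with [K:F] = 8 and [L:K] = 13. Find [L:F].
[L:F] = 104

The tower law says that for any tower of field extensions F ⊂ K ⊂ L with finite degrees, [L:F] = [L:K] · [K:F]. Here this gives [L:F] = 13 · 8 = 104.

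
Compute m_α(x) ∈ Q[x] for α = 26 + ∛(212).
m_α(x) = x^3 - 78x^2 + 2028x - 17788

Set β = α - 26 = ∛(212), so β^3 = 212. Then (α - 26)^3 - 212 = 0, i.e. α is a root of g(x) = (x - 26)^3 - 212 = x^3 - 78x^2 + 2028x - 17788. Since g(x) = h(x - 26) where h(x) = x^3 - 212, and h is irreducible over Q (because 212 is not a perfect cube, so h has no rational root, and a monic cubic with no rational root is irreducible), g is also irreducible (irreducibility is preserved under the substitution x → x - 26). Hence m_α(x) = x^3 - 78x^2 + 2028x - 17788.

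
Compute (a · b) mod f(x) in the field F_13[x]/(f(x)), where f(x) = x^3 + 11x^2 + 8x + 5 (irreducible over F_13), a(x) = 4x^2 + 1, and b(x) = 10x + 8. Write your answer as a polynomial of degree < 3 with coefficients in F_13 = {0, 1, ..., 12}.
a · b ≡ 8x^2 + 2x + 3 (mod f(x))

Multiply in F_13[x]: a(x)·b(x) = (4x^2 + 1)·(10x + 8) = x^3 + 6x^2 + 10x + 8. This has degree ≥ 3, so divide by f(x) over F_13: x^3 + 6x^2 + 10x + 8 = (1)·(x^3 + 11x^2 + 8x + 5) + (8x^2 + 2x + 3). Hence a·b ≡ 8x^2 + 2x + 3 (mod f). (F_13[x]/(f) is a field with 13^3 = 2197 elements since f is irreducible of degree 3.)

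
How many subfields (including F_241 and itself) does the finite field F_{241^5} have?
F_{241^5} has 2 subfields

The subfields of F_{p^n} are exactly the fields F_{p^d} for d | n (each is the fixed field of the unique index-d subgroup of Gal(F_{p^n}/F_p) ≅ Z/nZ). The divisors of n = 5 are {1, 5}, giving 2 subfields: F_{241^1}, F_{241^5}.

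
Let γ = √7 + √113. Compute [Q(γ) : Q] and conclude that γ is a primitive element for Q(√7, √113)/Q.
[Q(γ) : Q] = 4 (equivalently, Q(γ) = Q(√7, √113))

Obviously Q(γ) ⊆ Q(√7, √113), and [Q(√7, √113):Q] = 4 (since 7, 113 are distinct squarefree integers > 1 with 791 not a perfect square). To show equality we compute the minimal polynomial of γ. From γ = √7 + √113: γ^2 = 7 + 2√(791) + 113 = 120 + 2√(791), so γ^2 - 120 = 2√(791); squaring, (γ^2 - 120)^2 = 4·791, i.e. γ^4 - 240γ^2 + 14400 - 3164 = 0, i.e. γ^4 - 240γ^2 + 11236 = 0. So γ is a root of x^4 - 240x^2 + 11236. This polynomial is irreducible over Q: it has no rational root (each ±√7 ± √113 is irrational), and any factorization into two quadratics over Q would force √(791) ∈ Q (pairing opposite roots) or √7, √113 ∈ Q (other pairings), all impossible. Hence [Q(γ):Q] = 4 = [Q(√7, √113):Q], so Q(γ) = Q(√7, √113).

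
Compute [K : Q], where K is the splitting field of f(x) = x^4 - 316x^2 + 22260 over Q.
[K : Q] = 4

Solving the quadratic in x^2: x^2 = (316 ± √(316^2 - 4·22260))/2 = (316 ± √10816)/2 = (316 ± 104)/2, giving x^2 = 210 or x^2 = 106. So f(x) = (x^2 - 210)(x^2 - 106) and the roots of f are ±√210, ±√106. Hence the splitting field is K = Q(√210, √106). Since 210 and 106 are distinct squarefree integers > 1, their product 22260 is not a perfect square, so √106 ∉ Q(√210). By the tower law [K:Q] = [Q(√210,√106):Q(√210)] · [Q(√210):Q] = 2 · 2 = 4.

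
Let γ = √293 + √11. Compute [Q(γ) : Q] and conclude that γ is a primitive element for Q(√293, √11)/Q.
[Q(γ) : Q] = 4 (equivalently, Q(γ) = Q(√293, √11))

Obviously Q(γ) ⊆ Q(√293, √11), and [Q(√293, √11):Q] = 4 (since 293, 11 are distinct squarefree integers > 1 with 3223 not a perfect square). To show equality we compute the minimal polynomial of γ. From γ = √293 + √11: γ^2 = 293 + 2√(3223) + 11 = 304 + 2√(3223), so γ^2 - 304 = 2√(3223); squaring, (γ^2 - 304)^2 = 4·3223, i.e. γ^4 - 608γ^2 + 92416 - 12892 = 0, i.e. γ^4 - 608γ^2 + 79524 = 0. So γ is a root of x^4 - 608x^2 + 79524. This polynomial is irreducible over Q: it has no rational root (each ±√293 ± √11 is irrational), and any factorization into two quadratics over Q would force √(3223) ∈ Q (pairing opposite roots) or √293, √11 ∈ Q (other pairings), all impossible. Hence [Q(γ):Q] = 4 = [Q(√293, √11):Q], so Q(γ) = Q(√293, √11).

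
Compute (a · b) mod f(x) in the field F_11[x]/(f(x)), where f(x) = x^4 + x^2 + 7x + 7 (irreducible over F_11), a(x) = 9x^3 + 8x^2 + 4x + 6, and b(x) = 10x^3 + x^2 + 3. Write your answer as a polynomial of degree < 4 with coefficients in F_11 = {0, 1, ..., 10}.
a · b ≡ 10x^3 + 7x^2 + 2x + 4 (mod f(x))

Multiply in F_11[x]: a(x)·b(x) = (9x^3 + 8x^2 + 4x + 6)·(10x^3 + x^2 + 3) = 2x^6 + x^5 + 4x^4 + 3x^3 + 8x^2 + x + 7. This has degree ≥ 4, so divide by f(x) over F_11: 2x^6 + x^5 + 4x^4 + 3x^3 + 8x^2 + x + 7 = (2x^2 + x + 2)·(x^4 + x^2 + 7x + 7) + (10x^3 + 7x^2 + 2x + 4). Hence a·b ≡ 10x^3 + 7x^2 + 2x + 4 (mod f). (F_11[x]/(f) is a field with 11^4 = 14641 elements since f is irreducible of degree 4.)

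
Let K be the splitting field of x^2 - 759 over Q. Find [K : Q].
[K : Q] = 2

f(x) = x^2 - 759 factors as (x - √759)(x + √759). The splitting field is K = Q(√759). Since 759 is squarefree and > 1, it is not a perfect square, so x^2 - 759 is irreducible over Q and [Q(√759) : Q] = 2. Hence [K : Q] = 2.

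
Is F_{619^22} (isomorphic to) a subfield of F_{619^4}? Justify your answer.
No: F_{619^22} is not a subfield of F_{619^4}

F_{p^m} embeds in F_{p^n} iff m | n. Here 22 ∤ 4 (since 4 = 0·22 + 4 with remainder 4 ≠ 0), so F_{619^22} is not a subfield of F_{619^4}. Equivalently: if it were, the tower law would give 22 = [F_{619^22}:F_619] dividing [F_{619^4}:F_619] = 4, contradiction.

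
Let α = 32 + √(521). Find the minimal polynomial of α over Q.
m_α(x) = x^2 - 64x + 503

From α - 32 = √(521), squaring gives (α - 32)^2 = 521, i.e. α^2 - 64α + 1024 = 521, so α^2 - 64α + 503 = 0. The discriminant of x^2 - 64x + 503 is (-64)^2 - 4·(503) = 4096 - 2012 = 2084, and 4·(521) is not a perfect square in Q since 521 is squarefree and ≠ 1. Hence x^2 - 64x + 503 is irreducible over Q and is the minimal polynomial of α.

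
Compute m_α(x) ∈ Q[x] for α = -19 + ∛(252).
m_α(x) = x^3 + 57x^2 + 1083x + 6607

Set β = α + 19 = ∛(252), so β^3 = 252. Then (α + 19)^3 - 252 = 0, i.e. α is a root of g(x) = (x + 19)^3 - 252 = x^3 + 57x^2 + 1083x + 6607. Since g(x) = h(x + 19) where h(x) = x^3 - 252, and h is irreducible over Q (because 252 is not a perfect cube, so h has no rational root, and a monic cubic with no rational root is irreducible), g is also irreducible (irreducibility is preserved under the substitution x → x + 19). Hence m_α(x) = x^3 + 57x^2 + 1083x + 6607.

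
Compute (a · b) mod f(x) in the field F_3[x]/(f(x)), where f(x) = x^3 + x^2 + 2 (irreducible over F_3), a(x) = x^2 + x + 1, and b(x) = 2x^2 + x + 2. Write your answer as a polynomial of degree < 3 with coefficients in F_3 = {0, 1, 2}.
a · b ≡ x^2 + 2x (mod f(x))

Multiply in F_3[x]: a(x)·b(x) = (x^2 + x + 1)·(2x^2 + x + 2) = 2x^4 + 2x^2 + 2. This has degree ≥ 3, so divide by f(x) over F_3: 2x^4 + 2x^2 + 2 = (2x + 1)·(x^3 + x^2 + 2) + (x^2 + 2x). Hence a·b ≡ x^2 + 2x (mod f). (F_3[x]/(f) is a field with 3^3 = 27 elements since f is irreducible of degree 3.)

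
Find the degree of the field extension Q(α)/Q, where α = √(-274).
[Q(α):Q] = 2

[Q(α):Q] equals the degree of the minimal polynomial of α. Here α^2 = -274 and x^2 + 274 is irreducible (d = -274 is squarefree, ≠ 1, hence not a square), so deg(m_α) = 2. Thus [Q(α):Q] = 2.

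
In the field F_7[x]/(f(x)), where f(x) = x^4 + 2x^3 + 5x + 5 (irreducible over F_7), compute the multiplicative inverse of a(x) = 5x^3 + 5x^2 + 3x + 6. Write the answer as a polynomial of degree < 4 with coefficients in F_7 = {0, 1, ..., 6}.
a(x)^(-1) ≡ 2x^3 + x + 5 (mod f(x))

Since f is irreducible over F_7, F_7[x]/(f) is a field and a(x) ≠ 0 has an inverse. Apply the extended Euclidean algorithm to f(x) and a(x) in F_7[x]: f(x) = (3x + 3)·a(x) + (4x^2 + 6x + 1);  a(x) = (3x + 2)·(4x^2 + 6x + 1) + (2x + 4);  (4x^2 + 6x + 1) = (2x + 6)·(2x + 4) + (5). The last nonzero remainder is the constant 5 = gcd(f, a) in F_7. Back-substituting through the division chain expresses 5 = s(x)·a(x) + t(x)·f(x) with s(x) ≡ 3x^3 + 5x + 4 (mod f), so (3x^3 + 5x + 4)·a(x) ≡ 5 (mod f). Multiplying by 5^(-1) ≡ 3 in F_7 gives a(x)^(-1) ≡ 3·(3x^3 + 5x + 4) ≡ 2x^3 + x + 5 (mod f). Check: (5x^3 + 5x^2 + 3x + 6)·(2x^3 + x + 5) = 3x^6 + 3x^5 + 4x^4 + 2 ≡ 1 (mod x^4 + 2x^3 + 5x + 5).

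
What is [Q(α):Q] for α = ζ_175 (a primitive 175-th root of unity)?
[Q(α):Q] = 120

The minimal polynomial of ζ_175 over Q is the 175-th cyclotomic polynomial Φ_175(x), which is irreducible over Q and has degree φ(175) = 120. Hence [Q(α):Q] = φ(175) = 120.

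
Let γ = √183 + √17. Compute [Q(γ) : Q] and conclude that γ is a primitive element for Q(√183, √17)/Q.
[Q(γ) : Q] = 4 (equivalently, Q(γ) = Q(√183, √17))

Obviously Q(γ) ⊆ Q(√183, √17), and [Q(√183, √17):Q] = 4 (since 183, 17 are distinct squarefree integers > 1 with 3111 not a perfect square). To show equality we compute the minimal polynomial of γ. From γ = √183 + √17: γ^2 = 183 + 2√(3111) + 17 = 200 + 2√(3111), so γ^2 - 200 = 2√(3111); squaring, (γ^2 - 200)^2 = 4·3111, i.e. γ^4 - 400γ^2 + 40000 - 12444 = 0, i.e. γ^4 - 400γ^2 + 27556 = 0. So γ is a root of x^4 - 400x^2 + 27556. This polynomial is irreducible over Q: it has no rational root (each ±√183 ± √17 is irrational), and any factorization into two quadratics over Q would force √(3111) ∈ Q (pairing opposite roots) or √183, √17 ∈ Q (other pairings), all impossible. Hence [Q(γ):Q] = 4 = [Q(√183, √17):Q], so Q(γ) = Q(√183, √17).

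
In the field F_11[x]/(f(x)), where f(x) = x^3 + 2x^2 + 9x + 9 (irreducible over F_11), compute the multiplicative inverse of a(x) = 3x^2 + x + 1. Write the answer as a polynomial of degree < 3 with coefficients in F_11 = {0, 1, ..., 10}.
a(x)^(-1) ≡ 2x^2 + 9x (mod f(x))

Since f is irreducible over F_11, F_11[x]/(f) is a field and a(x) ≠ 0 has an inverse. Apply the extended Euclidean algorithm to f(x) and a(x) in F_11[x]: f(x) = (4x + 3)·a(x) + (2x + 6);  a(x) = (7x + 7)·(2x + 6) + (3). The last nonzero remainder is the constant 3 = gcd(f, a) in F_11. Back-substituting through the division chain expresses 3 = s(x)·a(x) + t(x)·f(x) with s(x) ≡ 6x^2 + 5x (mod f), so (6x^2 + 5x)·a(x) ≡ 3 (mod f). Multiplying by 3^(-1) ≡ 4 in F_11 gives a(x)^(-1) ≡ 4·(6x^2 + 5x) ≡ 2x^2 + 9x (mod f). Check: (3x^2 + x + 1)·(2x^2 + 9x) = 6x^4 + 7x^3 + 9x ≡ 1 (mod x^3 + 2x^2 + 9x + 9).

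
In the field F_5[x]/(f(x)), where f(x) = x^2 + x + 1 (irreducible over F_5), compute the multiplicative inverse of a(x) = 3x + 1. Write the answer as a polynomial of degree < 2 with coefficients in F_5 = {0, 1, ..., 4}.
a(x)^(-1) ≡ x + 4 (mod f(x))

Since f is irreducible over F_5, F_5[x]/(f) is a field and a(x) ≠ 0 has an inverse. Apply the extended Euclidean algorithm to f(x) and a(x) in F_5[x]: f(x) = (2x + 3)·a(x) + (3). The last nonzero remainder is the constant 3 = gcd(f, a) in F_5. Back-substituting through the division chain expresses 3 = s(x)·a(x) + t(x)·f(x) with s(x) ≡ 3x + 2 (mod f), so (3x + 2)·a(x) ≡ 3 (mod f). Multiplying by 3^(-1) ≡ 2 in F_5 gives a(x)^(-1) ≡ 2·(3x + 2) ≡ x + 4 (mod f). Check: (3x + 1)·(x + 4) = 3x^2 + 3x + 4 ≡ 1 (mod x^2 + x + 1).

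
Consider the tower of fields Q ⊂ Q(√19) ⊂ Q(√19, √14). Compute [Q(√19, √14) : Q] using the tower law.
[Q(√19, √14) : Q] = 4

[Q(√19):Q] = 2 (min poly x^2 - 19, irreducible since 19 is squarefree > 1). For the top step, suppose √14 ∈ Q(√19), say √14 = c + d√19 with c, d ∈ Q. Squaring: 14 = c^2 + 19d^2 + 2cd√19. Since √19 ∉ Q this forces 2cd = 0. If d = 0 then √14 = c ∈ Q, contradicting 14 squarefree > 1. If c = 0 then 14 = 19d^2, so 19·14 = (19d)^2 is a perfect square in Q — but 19·14 = 266 is not a perfect square (since 19 and 14 are distinct squarefree integers). Contradiction. Hence √14 ∉ Q(√19), so x^2 - 14 stays irreducible over Q(√19) and [Q(√19, √14) : Q(√19)] = 2. By the tower law, [Q(√19, √14) : Q] = 2 · 2 = 4.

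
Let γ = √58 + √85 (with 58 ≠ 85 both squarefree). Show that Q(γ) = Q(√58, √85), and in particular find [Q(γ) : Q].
[Q(γ) : Q] = 4 (equivalently, Q(γ) = Q(√58, √85))

Obviously Q(γ) ⊆ Q(√58, √85), and [Q(√58, √85):Q] = 4 (since 58, 85 are distinct squarefree integers > 1 with 4930 not a perfect square). To show equality we compute the minimal polynomial of γ. From γ = √58 + √85: γ^2 = 58 + 2√(4930) + 85 = 143 + 2√(4930), so γ^2 - 143 = 2√(4930); squaring, (γ^2 - 143)^2 = 4·4930, i.e. γ^4 - 286γ^2 + 20449 - 19720 = 0, i.e. γ^4 - 286γ^2 + 729 = 0. So γ is a root of x^4 - 286x^2 + 729. This polynomial is irreducible over Q: it has no rational root (each ±√58 ± √85 is irrational), and any factorization into two quadratics over Q would force √(4930) ∈ Q (pairing opposite roots) or √58, √85 ∈ Q (other pairings), all impossible. Hence [Q(γ):Q] = 4 = [Q(√58, √85):Q], so Q(γ) = Q(√58, √85).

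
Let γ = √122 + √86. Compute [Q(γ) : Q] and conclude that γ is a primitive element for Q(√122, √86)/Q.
[Q(γ) : Q] = 4 (equivalently, Q(γ) = Q(√122, √86))

Obviously Q(γ) ⊆ Q(√122, √86), and [Q(√122, √86):Q] = 4 (since 122, 86 are distinct squarefree integers > 1 with 10492 not a perfect square). To show equality we compute the minimal polynomial of γ. From γ = √122 + √86: γ^2 = 122 + 2√(10492) + 86 = 208 + 2√(10492), so γ^2 - 208 = 2√(10492); squaring, (γ^2 - 208)^2 = 4·10492, i.e. γ^4 - 416γ^2 + 43264 - 41968 = 0, i.e. γ^4 - 416γ^2 + 1296 = 0. So γ is a root of x^4 - 416x^2 + 1296. This polynomial is irreducible over Q: it has no rational root (each ±√122 ± √86 is irrational), and any factorization into two quadratics over Q would force √(10492) ∈ Q (pairing opposite roots) or √122, √86 ∈ Q (other pairings), all impossible. Hence [Q(γ):Q] = 4 = [Q(√122, √86):Q], so Q(γ) = Q(√122, √86).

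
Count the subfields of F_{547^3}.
F_{547^3} has 2 subfields

The subfields of F_{p^n} are exactly the fields F_{p^d} for d | n (each is the fixed field of the unique index-d subgroup of Gal(F_{p^n}/F_p) ≅ Z/nZ). The divisors of n = 3 are {1, 3}, giving 2 subfields: F_{547^1}, F_{547^3}.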